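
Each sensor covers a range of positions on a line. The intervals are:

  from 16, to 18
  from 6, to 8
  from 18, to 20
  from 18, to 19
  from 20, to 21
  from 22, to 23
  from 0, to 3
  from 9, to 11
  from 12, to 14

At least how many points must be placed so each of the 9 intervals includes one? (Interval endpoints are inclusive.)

7

Process intervals by earliest right end; each time one isn't hit yet, stab at its right endpoint.
Sorted: [0,3] [6,8] [9,11] [12,14] [16,18] [18,19] [18,20] [20,21] [22,23]
{[0,3]} hit by 3; {[6,8]} hit by 8; {[9,11]} hit by 11; {[12,14]} hit by 14; {[16,18],[18,19],[18,20]} hit by 18; {[20,21]} hit by 21; {[22,23]} hit by 23.
Points: 3, 8, 11, 14, 18, 21, 23 (7 total).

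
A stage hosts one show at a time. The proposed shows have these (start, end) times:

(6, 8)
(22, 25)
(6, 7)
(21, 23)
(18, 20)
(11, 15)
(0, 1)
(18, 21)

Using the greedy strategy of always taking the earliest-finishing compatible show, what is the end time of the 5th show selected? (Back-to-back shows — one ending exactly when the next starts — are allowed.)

Greedy by earliest finish: after sorting by end time, pick each interval compatible with the last pick.
By end time: (0,1), (6,7), (6,8), (11,15), (18,20), (18,21), (21,23), (22,25).
Pick (0,1); next start ≥ 1 → (6,7); next start ≥ 7 → (11,15); next start ≥ 15 → (18,20); next start ≥ 20 → (21,23).
Selected: (0,1) (6,7) (11,15) (18,20) (21,23)

23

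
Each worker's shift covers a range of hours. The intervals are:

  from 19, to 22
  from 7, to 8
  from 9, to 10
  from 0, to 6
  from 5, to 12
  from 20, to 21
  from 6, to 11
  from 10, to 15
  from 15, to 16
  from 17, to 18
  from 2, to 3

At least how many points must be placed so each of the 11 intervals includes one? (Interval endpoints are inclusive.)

Process intervals by earliest right end; each time one isn't hit yet, stab at its right endpoint.
By right end: [2,3]  [0,6]  [7,8]  [9,10]  [6,11]  [5,12]  [10,15]  [15,16]  [17,18]  [20,21]  [19,22]
[2,3] uncovered → point at 3; [7,8] uncovered → point at 8; [9,10] uncovered → point at 10; [15,16] uncovered → point at 16; [17,18] uncovered → point at 18; [20,21] uncovered → point at 21.
Points: 3, 8, 10, 16, 18, 21 (6 total).

6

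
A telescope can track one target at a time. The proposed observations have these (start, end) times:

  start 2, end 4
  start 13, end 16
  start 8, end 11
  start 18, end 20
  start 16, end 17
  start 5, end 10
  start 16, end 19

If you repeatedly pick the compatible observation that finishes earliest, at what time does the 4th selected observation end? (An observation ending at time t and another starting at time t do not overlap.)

Order by finish time; keep every interval that doesn't clash with the previous kept one.
By end time: (2,4), (5,10), (8,11), (13,16), (16,17), (16,19), (18,20).
Pick (2,4); next start ≥ 4 → (5,10); next start ≥ 10 → (13,16); next start ≥ 16 → (16,17); next start ≥ 17 → (18,20).
Selected: (2,4) (5,10) (13,16) (16,17) (18,20)

17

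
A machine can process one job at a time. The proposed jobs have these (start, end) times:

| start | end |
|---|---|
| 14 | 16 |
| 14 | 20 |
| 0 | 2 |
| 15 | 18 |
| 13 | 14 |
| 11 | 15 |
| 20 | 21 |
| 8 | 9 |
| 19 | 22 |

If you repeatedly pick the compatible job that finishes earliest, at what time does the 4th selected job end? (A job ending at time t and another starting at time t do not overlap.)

16

By end time: (0,2), (8,9), (13,14), (11,15), (14,16), (15,18), (14,20), (20,21), (19,22).
Pick (0,2); next start ≥ 2 → (8,9); next start ≥ 9 → (13,14); next start ≥ 14 → (14,16); next start ≥ 16 → (20,21).
Selected: (0,2) (8,9) (13,14) (14,16) (20,21)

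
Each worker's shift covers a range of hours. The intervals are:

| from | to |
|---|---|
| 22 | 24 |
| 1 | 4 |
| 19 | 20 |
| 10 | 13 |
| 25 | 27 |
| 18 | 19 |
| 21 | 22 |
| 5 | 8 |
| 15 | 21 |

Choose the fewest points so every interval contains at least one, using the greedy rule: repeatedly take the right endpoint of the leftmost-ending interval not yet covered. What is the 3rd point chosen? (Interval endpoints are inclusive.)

13

Sorted: [1,4] [5,8] [10,13] [18,19] [19,20] [15,21] [21,22] [22,24] [25,27]
{[1,4]} hit by 4; {[5,8]} hit by 8; {[10,13]} hit by 13; {[18,19],[19,20],[15,21]} hit by 19; {[21,22],[22,24]} hit by 22; {[25,27]} hit by 27.
Points: 4, 8, 13, 19, 22, 27 (6 total).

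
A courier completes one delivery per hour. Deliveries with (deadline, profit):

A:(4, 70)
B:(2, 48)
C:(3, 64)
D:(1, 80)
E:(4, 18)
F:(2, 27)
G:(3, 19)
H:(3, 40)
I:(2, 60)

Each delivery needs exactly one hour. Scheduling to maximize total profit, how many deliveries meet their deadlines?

Profit order: D=80 A=70 C=64 I=60 B=48 H=40 F=27 G=19 E=18
Assign: D→slot 1, A→slot 4, C→slot 3, I→slot 2, B skipped, H skipped, F skipped, G skipped, E skipped.
Slots: [1:D] [2:I] [3:C] [4:A]
4 of 9 scheduled.

4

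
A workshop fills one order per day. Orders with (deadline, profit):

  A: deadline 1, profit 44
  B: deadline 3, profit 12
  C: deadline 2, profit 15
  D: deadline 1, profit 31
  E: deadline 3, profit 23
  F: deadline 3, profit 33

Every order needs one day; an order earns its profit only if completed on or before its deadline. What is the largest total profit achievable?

Profit order: A=44 F=33 D=31 E=23 C=15 B=12
Assign: A→slot 1, F→slot 3, D skipped, E→slot 2, C skipped, B skipped.
Slots: [1:A] [2:E] [3:F]
Profit = 44 + 23 + 33 = 100

100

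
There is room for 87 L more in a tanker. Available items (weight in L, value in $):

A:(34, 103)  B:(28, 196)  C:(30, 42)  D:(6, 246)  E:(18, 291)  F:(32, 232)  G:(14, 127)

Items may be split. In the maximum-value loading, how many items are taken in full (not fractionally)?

Order: D (246/6=41.00) > E (291/18=16.17) > G (127/14=9.07) > F (232/32=7.25) > B (196/28=7.00) > A (103/34=3.03) > C (42/30=1.40)
Fill: take D (6 @ 246) → take E (18 @ 291) → take G (14 @ 127) → take F (32 @ 232) → take 17/28 of B → 119.00; 87/87 used.
4 item(s) taken whole; one partial (take 17/28 of B).

4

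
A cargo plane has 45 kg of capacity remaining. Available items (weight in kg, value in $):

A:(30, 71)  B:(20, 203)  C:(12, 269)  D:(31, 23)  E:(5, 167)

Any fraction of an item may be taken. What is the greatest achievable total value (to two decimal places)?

Order: E (167/5=33.40) > C (269/12=22.42) > B (203/20=10.15) > A (71/30=2.37) > D (23/31=0.74)
Fill: take E (5 @ 167) → take C (12 @ 269) → take B (20 @ 203) → take 8/30 of A → 18.93; 45/45 used.
Total value = 657.93

657.93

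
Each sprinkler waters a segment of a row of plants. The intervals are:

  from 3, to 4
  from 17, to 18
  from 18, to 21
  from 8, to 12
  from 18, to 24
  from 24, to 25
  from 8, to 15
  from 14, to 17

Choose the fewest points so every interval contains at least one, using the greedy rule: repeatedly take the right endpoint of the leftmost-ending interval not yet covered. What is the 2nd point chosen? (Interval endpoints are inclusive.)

12

By right end: [3,4]  [8,12]  [8,15]  [14,17]  [17,18]  [18,21]  [18,24]  [24,25]
[3,4] uncovered → point at 4; [8,12] uncovered → point at 12; [14,17] uncovered → point at 17; [18,21] uncovered → point at 21; [24,25] uncovered → point at 25.
Points: 4, 12, 17, 21, 25 (5 total).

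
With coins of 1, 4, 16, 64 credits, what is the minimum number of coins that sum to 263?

8

263 − 4×64→7 − 1×4→3 − 3×1→0
Total coins = 4 + 1 + 3 = 8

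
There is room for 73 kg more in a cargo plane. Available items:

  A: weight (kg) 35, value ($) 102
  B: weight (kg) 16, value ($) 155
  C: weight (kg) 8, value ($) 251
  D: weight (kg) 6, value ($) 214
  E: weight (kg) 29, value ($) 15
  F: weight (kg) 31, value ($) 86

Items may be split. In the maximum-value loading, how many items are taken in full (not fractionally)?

4

Greedy by value/weight ratio, highest first.
Ratios (sorted): D 35.67, C 31.38, B 9.69, A 2.91, F 2.77, E 0.52
take D (6 @ 214); take C (8 @ 251); take B (16 @ 155); take A (35 @ 102); take 8/31 of F → 22.19. Capacity used 73/73.
4 item(s) taken whole; one partial (take 8/31 of F).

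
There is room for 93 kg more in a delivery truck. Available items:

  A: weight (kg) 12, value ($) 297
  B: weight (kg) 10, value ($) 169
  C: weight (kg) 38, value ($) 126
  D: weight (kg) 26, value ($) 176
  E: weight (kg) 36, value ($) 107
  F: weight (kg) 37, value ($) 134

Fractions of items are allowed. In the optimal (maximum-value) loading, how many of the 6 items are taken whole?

4

Sort by value per unit weight and fill in that order.
Ratios (sorted): A 24.75, B 16.90, D 6.77, F 3.62, C 3.32, E 2.97
take A (12 @ 297); take B (10 @ 169); take D (26 @ 176); take F (37 @ 134); take 8/38 of C → 26.53. Capacity used 93/93.
4 item(s) taken whole; one partial (take 8/38 of C).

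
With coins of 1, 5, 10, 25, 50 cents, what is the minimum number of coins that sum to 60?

Use the largest denomination that fits, subtract, and repeat.
60 = 1×50 + 1×10
Total coins = 1 + 1 = 2

2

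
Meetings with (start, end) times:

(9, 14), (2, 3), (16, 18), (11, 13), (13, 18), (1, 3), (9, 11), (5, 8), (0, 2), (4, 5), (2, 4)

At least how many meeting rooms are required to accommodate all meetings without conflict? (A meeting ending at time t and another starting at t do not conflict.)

3

Count concurrent intervals with a sweep; the peak is the room count.
starts: [0, 1, 2, 2, 4, 5, 9, 9, 11, 13, 16]
ends:   [2, 3, 3, 4, 5, 8, 11, 13, 14, 18, 18]
s0→1 s1→2 e2→1 s2→2 s2→3  — peak 3.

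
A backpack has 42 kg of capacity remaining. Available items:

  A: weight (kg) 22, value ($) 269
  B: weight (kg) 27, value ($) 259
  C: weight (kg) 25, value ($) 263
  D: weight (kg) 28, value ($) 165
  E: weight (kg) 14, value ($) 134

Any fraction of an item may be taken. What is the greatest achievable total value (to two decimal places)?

479.40

Greedy by value/weight ratio, highest first.
Order: A (269/22=12.23) > C (263/25=10.52) > B (259/27=9.59) > E (134/14=9.57) > D (165/28=5.89)
Fill: take A (22 @ 269) → take 20/25 of C → 210.40; 42/42 used.
Total value = 479.40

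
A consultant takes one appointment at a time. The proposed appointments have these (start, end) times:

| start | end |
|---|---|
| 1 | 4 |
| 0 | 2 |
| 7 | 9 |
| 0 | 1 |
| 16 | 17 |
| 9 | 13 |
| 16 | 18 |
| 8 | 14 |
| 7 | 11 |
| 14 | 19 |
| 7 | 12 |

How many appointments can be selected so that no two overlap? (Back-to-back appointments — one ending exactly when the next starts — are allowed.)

Sort by end time and greedily take each interval whose start is ≥ the last chosen end.
Sorted by end: (0,1)  (0,2)  (1,4)  (7,9)  (7,11)  (7,12)  (9,13)  (8,14)  (16,17)  (16,18)  (14,19)
take (0,1); take (1,4); take (7,9); take (9,13); take (16,17); skip (16,18); skip (14,19).
Selected 5 appointments.

5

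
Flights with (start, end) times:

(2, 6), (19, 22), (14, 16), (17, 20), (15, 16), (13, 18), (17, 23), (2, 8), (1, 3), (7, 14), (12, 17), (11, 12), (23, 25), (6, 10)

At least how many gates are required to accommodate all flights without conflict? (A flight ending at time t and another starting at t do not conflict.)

4

The answer is the maximum number of intervals overlapping at any instant.
Events (time:±→running): 1:+→1 2:+→2 2:+→3 3:-→2 6:-→1 6:+→2 7:+→3 8:-→2 10:-→1 11:+→2 12:-→1 12:+→2 13:+→3 14:-→2 14:+→3 15:+→4 … peak 4.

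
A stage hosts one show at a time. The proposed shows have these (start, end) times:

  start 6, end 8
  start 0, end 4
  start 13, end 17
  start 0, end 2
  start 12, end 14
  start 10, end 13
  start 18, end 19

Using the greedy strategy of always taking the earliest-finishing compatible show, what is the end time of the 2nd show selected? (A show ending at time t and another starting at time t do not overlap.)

8

Sorted by end: (0,2)  (0,4)  (6,8)  (10,13)  (12,14)  (13,17)  (18,19)
take (0,2); skip (0,4); take (6,8); take (10,13); take (13,17); take (18,19).
Selected: (0,2) (6,8) (10,13) (13,17) (18,19)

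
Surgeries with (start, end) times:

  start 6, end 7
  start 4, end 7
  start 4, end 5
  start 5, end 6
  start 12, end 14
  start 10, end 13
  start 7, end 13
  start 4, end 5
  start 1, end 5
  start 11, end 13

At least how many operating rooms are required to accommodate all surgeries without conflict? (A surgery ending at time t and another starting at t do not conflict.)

The answer is the maximum number of intervals overlapping at any instant.
Events (time:±→running): 1:+→1 4:+→2 4:+→3 4:+→4 … peak 4.

4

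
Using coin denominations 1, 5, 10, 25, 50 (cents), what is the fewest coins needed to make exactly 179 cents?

8

179 − 3×50→29 − 1×25→4 − 4×1→0
Total coins = 3 + 1 + 4 = 8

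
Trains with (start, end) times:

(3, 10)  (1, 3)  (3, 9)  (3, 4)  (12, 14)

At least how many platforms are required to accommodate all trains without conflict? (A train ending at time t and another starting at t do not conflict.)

The answer is the maximum number of intervals overlapping at any instant.
Events (time:±→running): 1:+→1 3:-→0 3:+→1 3:+→2 3:+→3 … peak 3.

3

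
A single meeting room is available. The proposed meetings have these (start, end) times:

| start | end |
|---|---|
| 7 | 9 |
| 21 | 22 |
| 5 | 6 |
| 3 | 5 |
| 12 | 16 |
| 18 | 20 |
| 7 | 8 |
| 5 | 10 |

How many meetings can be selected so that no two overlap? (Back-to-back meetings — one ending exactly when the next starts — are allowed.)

6

Order by finish time; keep every interval that doesn't clash with the previous kept one.
Sorted by end: (3,5)  (5,6)  (7,8)  (7,9)  (5,10)  (12,16)  (18,20)  (21,22)
take (3,5); take (5,6); take (7,8); skip (5,10); take (12,16); take (18,20); take (21,22).
Selected 6 meetings.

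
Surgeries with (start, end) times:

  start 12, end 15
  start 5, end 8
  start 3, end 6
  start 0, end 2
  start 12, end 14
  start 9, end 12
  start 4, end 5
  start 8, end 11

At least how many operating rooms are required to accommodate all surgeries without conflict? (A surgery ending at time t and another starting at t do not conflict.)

The answer is the maximum number of intervals overlapping at any instant.
starts: [0, 3, 4, 5, 8, 9, 12, 12]
ends:   [2, 5, 6, 8, 11, 12, 14, 15]
s0→1 e2→0 s3→1 s4→2  — peak 2.

2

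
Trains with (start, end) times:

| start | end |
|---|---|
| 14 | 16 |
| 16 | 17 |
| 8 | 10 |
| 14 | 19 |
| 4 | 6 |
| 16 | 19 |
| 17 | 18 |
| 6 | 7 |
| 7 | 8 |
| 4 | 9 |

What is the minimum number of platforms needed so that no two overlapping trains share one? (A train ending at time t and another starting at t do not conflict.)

Events (time:±→running): 4:+→1 4:+→2 6:-→1 6:+→2 7:-→1 7:+→2 8:-→1 8:+→2 9:-→1 10:-→0 14:+→1 14:+→2 16:-→1 16:+→2 16:+→3 … peak 3.

3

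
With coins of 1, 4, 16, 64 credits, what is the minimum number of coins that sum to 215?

8

215 − 3×64→23 − 1×16→7 − 1×4→3 − 3×1→0
Total coins = 3 + 1 + 1 + 3 = 8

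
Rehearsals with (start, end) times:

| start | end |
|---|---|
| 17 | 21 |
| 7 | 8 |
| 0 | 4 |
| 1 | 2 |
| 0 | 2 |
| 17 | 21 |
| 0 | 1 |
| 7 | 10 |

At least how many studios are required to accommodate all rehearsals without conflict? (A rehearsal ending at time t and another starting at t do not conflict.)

3

Events (time:±→running): 0:+→1 0:+→2 0:+→3 … peak 3.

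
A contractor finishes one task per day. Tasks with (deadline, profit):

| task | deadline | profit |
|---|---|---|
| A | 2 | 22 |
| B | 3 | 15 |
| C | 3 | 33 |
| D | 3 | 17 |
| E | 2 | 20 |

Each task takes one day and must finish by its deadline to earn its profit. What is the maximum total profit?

By profit: C(d3,33), A(d2,22), E(d2,20), D(d3,17), B(d3,15)
C→slot 3; A→slot 2; E→slot 1; D skipped; B skipped.
Profit = 20 + 22 + 33 = 75

75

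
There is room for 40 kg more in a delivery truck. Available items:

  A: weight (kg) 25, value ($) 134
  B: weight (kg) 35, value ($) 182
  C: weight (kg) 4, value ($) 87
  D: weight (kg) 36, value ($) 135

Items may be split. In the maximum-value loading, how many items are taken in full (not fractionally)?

Order: C (87/4=21.75) > A (134/25=5.36) > B (182/35=5.20) > D (135/36=3.75)
Fill: take C (4 @ 87) → take A (25 @ 134) → take 11/35 of B → 57.20; 40/40 used.
2 item(s) taken whole; one partial (take 11/35 of B).

2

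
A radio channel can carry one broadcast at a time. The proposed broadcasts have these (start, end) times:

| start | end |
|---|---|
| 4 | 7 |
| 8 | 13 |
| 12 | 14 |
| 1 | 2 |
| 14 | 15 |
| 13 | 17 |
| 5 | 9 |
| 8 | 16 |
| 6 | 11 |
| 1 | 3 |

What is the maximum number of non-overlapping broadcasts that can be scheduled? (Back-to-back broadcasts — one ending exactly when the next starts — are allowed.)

Sorted by end: (1,2)  (1,3)  (4,7)  (5,9)  (6,11)  (8,13)  (12,14)  (14,15)  (8,16)  (13,17)
take (1,2); skip (1,3); take (4,7); take (8,13); skip (12,14); take (14,15).
Selected 4 broadcasts.

4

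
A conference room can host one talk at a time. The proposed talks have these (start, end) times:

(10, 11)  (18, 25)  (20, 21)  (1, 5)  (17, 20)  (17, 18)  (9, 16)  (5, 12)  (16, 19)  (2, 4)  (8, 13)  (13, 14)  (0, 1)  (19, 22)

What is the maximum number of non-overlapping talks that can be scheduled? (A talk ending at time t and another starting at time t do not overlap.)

6

Sorted by end: (0,1)  (2,4)  (1,5)  (10,11)  (5,12)  (8,13)  (13,14)  (9,16)  (17,18)  (16,19)  (17,20)  (20,21)  (19,22)  (18,25)
take (0,1); take (2,4); take (10,11); skip (8,13); take (13,14); skip (9,16); take (17,18); take (20,21).
Selected 6 talks.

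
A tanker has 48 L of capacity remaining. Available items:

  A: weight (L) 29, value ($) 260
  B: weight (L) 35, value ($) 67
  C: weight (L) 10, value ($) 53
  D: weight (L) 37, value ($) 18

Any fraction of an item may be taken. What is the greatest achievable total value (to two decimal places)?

Ratios (sorted): A 8.97, C 5.30, B 1.91, D 0.49
take A (29 @ 260); take C (10 @ 53); take 9/35 of B → 17.23. Capacity used 48/48.
Total value = 330.23

330.23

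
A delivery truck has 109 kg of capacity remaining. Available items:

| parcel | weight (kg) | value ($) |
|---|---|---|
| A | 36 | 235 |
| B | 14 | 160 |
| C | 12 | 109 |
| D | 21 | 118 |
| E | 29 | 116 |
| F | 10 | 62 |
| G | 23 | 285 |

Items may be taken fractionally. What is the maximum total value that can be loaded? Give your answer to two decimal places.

Sort by value per unit weight and fill in that order.
Ratios (sorted): G 12.39, B 11.43, C 9.08, A 6.53, F 6.20, D 5.62, E 4.00
take G (23 @ 285); take B (14 @ 160); take C (12 @ 109); take A (36 @ 235); take F (10 @ 62); take 14/21 of D → 78.67. Capacity used 109/109.
Total value = 929.67

929.67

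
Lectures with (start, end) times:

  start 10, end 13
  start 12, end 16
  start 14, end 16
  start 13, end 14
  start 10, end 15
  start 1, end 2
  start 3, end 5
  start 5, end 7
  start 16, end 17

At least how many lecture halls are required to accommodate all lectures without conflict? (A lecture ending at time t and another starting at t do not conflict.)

The answer is the maximum number of intervals overlapping at any instant.
Events (time:±→running): 1:+→1 2:-→0 3:+→1 5:-→0 5:+→1 7:-→0 10:+→1 10:+→2 12:+→3 … peak 3.

3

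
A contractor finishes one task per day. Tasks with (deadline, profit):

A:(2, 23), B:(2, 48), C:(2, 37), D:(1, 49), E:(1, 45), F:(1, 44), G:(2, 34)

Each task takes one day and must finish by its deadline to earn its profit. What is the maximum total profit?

97

Profit order: D=49 B=48 E=45 F=44 C=37 G=34 A=23
Assign: D→slot 1, B→slot 2, E skipped, F skipped, C skipped, G skipped, A skipped.
Slots: [1:D] [2:B]
Profit = 49 + 48 = 97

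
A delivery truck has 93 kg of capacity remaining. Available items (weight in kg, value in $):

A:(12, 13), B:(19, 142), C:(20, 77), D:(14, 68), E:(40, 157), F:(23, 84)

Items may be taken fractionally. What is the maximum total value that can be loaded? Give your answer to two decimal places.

444.00

Sort by value per unit weight and fill in that order.
Order: B (142/19=7.47) > D (68/14=4.86) > E (157/40=3.92) > C (77/20=3.85) > F (84/23=3.65) > A (13/12=1.08)
Fill: take B (19 @ 142) → take D (14 @ 68) → take E (40 @ 157) → take C (20 @ 77); 93/93 used.
Total value = 444.00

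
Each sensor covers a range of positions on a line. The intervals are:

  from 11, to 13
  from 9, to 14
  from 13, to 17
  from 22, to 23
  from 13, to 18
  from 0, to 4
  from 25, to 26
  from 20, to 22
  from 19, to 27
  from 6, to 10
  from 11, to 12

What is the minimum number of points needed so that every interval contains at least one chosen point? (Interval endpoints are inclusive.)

Sort by right endpoint; whenever an interval is uncovered, place a point at its right end.
By right end: [0,4]  [6,10]  [11,12]  [11,13]  [9,14]  [13,17]  [13,18]  [20,22]  [22,23]  [25,26]  [19,27]
[0,4] uncovered → point at 4; [6,10] uncovered → point at 10; [11,12] uncovered → point at 12; [13,17] uncovered → point at 17; [20,22] uncovered → point at 22; [25,26] uncovered → point at 26.
Points: 4, 10, 12, 17, 22, 26 (6 total).

6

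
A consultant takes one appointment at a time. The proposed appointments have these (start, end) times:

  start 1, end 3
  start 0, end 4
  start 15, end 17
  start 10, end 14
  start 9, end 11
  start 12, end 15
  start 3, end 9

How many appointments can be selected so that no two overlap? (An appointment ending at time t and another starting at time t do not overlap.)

Sorted by end: (1,3)  (0,4)  (3,9)  (9,11)  (10,14)  (12,15)  (15,17)
take (1,3); take (3,9); take (9,11); take (12,15); take (15,17).
Selected 5 appointments.

5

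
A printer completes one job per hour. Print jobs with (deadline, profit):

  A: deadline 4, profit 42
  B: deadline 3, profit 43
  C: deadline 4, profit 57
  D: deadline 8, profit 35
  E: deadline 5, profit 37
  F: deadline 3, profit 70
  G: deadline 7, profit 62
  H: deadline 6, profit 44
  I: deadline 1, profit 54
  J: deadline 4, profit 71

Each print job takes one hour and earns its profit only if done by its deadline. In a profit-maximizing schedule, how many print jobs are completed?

Sort by profit descending; place each in the latest free slot ≤ its deadline.
Profit order: J=71 F=70 G=62 C=57 I=54 H=44 B=43 A=42 E=37 D=35
Assign: J→slot 4, F→slot 3, G→slot 7, C→slot 2, I→slot 1, H→slot 6, B skipped, A skipped, E→slot 5, D→slot 8.
Slots: [1:I] [2:C] [3:F] [4:J] [5:E] [6:H] [7:G] [8:D]
8 of 10 scheduled.

8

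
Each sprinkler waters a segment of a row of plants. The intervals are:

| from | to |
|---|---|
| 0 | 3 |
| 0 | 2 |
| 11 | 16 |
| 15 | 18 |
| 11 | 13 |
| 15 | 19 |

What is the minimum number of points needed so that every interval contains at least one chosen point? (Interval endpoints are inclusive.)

By right end: [0,2]  [0,3]  [11,13]  [11,16]  [15,18]  [15,19]
[0,2] uncovered → point at 2; [11,13] uncovered → point at 13; [15,18] uncovered → point at 18.
Points: 2, 13, 18 (3 total).

3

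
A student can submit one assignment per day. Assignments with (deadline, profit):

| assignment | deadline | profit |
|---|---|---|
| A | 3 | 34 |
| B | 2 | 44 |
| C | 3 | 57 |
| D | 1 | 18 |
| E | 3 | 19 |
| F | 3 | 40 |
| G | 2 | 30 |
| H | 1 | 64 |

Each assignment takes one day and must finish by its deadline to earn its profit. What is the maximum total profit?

165

Sort by profit descending; place each in the latest free slot ≤ its deadline.
By profit: H(d1,64), C(d3,57), B(d2,44), F(d3,40), A(d3,34), G(d2,30), E(d3,19), D(d1,18)
H→slot 1; C→slot 3; B→slot 2; F skipped; A skipped; G skipped; E skipped; D skipped.
Profit = 64 + 44 + 57 = 165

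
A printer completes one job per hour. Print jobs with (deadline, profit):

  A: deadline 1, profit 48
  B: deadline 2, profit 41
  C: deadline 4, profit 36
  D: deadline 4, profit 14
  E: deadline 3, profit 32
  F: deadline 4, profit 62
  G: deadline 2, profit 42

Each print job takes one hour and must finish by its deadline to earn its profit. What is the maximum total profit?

188

Profit order: F=62 A=48 G=42 B=41 C=36 E=32 D=14
Assign: F→slot 4, A→slot 1, G→slot 2, B skipped, C→slot 3, E skipped, D skipped.
Slots: [1:A] [2:G] [3:C] [4:F]
Profit = 48 + 42 + 36 + 62 = 188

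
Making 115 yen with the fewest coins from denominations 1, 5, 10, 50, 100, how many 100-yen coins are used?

1

115 − 1×100→15 − 1×10→5 − 1×5→0
Count of 100: 1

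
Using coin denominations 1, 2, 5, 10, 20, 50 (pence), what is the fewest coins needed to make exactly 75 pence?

3

Greedy: take as many of the largest coin as possible, then repeat with the remainder.
75 − 1×50→25 − 1×20→5 − 1×5→0
Total coins = 1 + 1 + 1 = 3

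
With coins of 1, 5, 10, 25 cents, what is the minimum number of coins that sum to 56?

Greedy: take as many of the largest coin as possible, then repeat with the remainder.
56 = 2×25 + 1×5 + 1×1
Total coins = 2 + 1 + 1 = 4

4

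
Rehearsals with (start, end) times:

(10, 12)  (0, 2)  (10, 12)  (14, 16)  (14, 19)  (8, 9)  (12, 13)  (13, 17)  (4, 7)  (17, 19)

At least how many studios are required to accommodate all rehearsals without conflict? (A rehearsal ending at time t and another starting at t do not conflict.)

3

starts: [0, 4, 8, 10, 10, 12, 13, 14, 14, 17]
ends:   [2, 7, 9, 12, 12, 13, 16, 17, 19, 19]
s0→1 e2→0 s4→1 e7→0 s8→1 e9→0 s10→1 s10→2 e12→1 e12→0 s12→1 e13→0 s13→1 s14→2 s14→3  — peak 3.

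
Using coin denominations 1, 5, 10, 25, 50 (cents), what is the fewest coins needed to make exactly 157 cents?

Use the largest denomination that fits, subtract, and repeat.
157 − 3×50→7 − 1×5→2 − 2×1→0
Total coins = 3 + 1 + 2 = 6

6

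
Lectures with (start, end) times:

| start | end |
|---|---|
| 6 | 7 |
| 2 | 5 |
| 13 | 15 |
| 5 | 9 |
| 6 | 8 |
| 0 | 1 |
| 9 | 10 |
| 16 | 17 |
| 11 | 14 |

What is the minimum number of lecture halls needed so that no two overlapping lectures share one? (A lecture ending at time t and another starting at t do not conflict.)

3

Events (time:±→running): 0:+→1 1:-→0 2:+→1 5:-→0 5:+→1 6:+→2 6:+→3 … peak 3.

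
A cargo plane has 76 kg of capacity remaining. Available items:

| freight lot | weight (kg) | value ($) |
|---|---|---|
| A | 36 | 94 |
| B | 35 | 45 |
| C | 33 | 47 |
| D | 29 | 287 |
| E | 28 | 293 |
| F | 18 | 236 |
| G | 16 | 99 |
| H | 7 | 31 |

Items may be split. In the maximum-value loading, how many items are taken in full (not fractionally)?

3

Order: F (236/18=13.11) > E (293/28=10.46) > D (287/29=9.90) > G (99/16=6.19) > H (31/7=4.43) > A (94/36=2.61) > C (47/33=1.42) > B (45/35=1.29)
Fill: take F (18 @ 236) → take E (28 @ 293) → take D (29 @ 287) → take 1/16 of G → 6.19; 76/76 used.
3 item(s) taken whole; one partial (take 1/16 of G).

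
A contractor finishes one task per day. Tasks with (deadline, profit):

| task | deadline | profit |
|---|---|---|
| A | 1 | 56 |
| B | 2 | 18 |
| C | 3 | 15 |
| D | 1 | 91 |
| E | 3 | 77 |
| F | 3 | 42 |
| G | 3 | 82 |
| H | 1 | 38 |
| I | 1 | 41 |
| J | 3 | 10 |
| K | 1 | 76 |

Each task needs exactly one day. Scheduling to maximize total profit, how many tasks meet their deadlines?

3

Profit order: D=91 G=82 E=77 K=76 A=56 F=42 I=41 H=38 B=18 C=15 J=10
Assign: D→slot 1, G→slot 3, E→slot 2, K skipped, A skipped, F skipped, I skipped, H skipped, B skipped, C skipped, J skipped.
Slots: [1:D] [2:E] [3:G]
3 of 11 scheduled.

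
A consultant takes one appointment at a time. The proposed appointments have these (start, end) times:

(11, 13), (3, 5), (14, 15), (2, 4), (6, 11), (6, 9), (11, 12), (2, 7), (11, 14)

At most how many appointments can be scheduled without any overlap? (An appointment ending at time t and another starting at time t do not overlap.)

4

Sort by end time and greedily take each interval whose start is ≥ the last chosen end.
By end time: (2,4), (3,5), (2,7), (6,9), (6,11), (11,12), (11,13), (11,14), (14,15).
Pick (2,4); next start ≥ 4 → (6,9); next start ≥ 9 → (11,12); next start ≥ 12 → (14,15).
Selected 4 appointments.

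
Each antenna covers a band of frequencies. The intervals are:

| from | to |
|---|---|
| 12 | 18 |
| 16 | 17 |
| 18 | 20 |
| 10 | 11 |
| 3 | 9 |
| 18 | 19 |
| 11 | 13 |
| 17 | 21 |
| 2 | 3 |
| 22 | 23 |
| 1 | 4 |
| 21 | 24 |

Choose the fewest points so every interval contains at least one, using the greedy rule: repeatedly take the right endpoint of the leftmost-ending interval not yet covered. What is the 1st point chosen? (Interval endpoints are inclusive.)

By right end: [2,3]  [1,4]  [3,9]  [10,11]  [11,13]  [16,17]  [12,18]  [18,19]  [18,20]  [17,21]  [22,23]  [21,24]
[2,3] uncovered → point at 3; [10,11] uncovered → point at 11; [16,17] uncovered → point at 17; [18,19] uncovered → point at 19; [22,23] uncovered → point at 23.
Points: 3, 11, 17, 19, 23 (5 total).

3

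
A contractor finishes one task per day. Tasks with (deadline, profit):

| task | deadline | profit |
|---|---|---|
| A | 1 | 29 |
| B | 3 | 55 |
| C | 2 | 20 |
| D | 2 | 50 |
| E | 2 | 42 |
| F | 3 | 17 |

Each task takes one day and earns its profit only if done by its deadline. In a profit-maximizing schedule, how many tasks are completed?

Take jobs in profit order; each goes to the latest open slot no later than its deadline.
By profit: B(d3,55), D(d2,50), E(d2,42), A(d1,29), C(d2,20), F(d3,17)
B→slot 3; D→slot 2; E→slot 1; A skipped; C skipped; F skipped.
3 of 6 scheduled.

3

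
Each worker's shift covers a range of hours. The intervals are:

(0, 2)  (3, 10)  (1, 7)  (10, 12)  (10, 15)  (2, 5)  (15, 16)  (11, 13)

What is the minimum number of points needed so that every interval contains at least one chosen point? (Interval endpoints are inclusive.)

Process intervals by earliest right end; each time one isn't hit yet, stab at its right endpoint.
By right end: [0,2]  [2,5]  [1,7]  [3,10]  [10,12]  [11,13]  [10,15]  [15,16]
[0,2] uncovered → point at 2; [3,10] uncovered → point at 10; [11,13] uncovered → point at 13; [15,16] uncovered → point at 16.
Points: 2, 10, 13, 16 (4 total).

4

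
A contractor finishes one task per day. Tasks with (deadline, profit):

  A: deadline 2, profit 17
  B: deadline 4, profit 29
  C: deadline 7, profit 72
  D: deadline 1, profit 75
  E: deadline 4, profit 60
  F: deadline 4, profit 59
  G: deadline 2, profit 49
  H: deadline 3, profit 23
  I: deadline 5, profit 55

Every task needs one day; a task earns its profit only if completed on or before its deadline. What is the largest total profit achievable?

370

Take jobs in profit order; each goes to the latest open slot no later than its deadline.
By profit: D(d1,75), C(d7,72), E(d4,60), F(d4,59), I(d5,55), G(d2,49), B(d4,29), H(d3,23), A(d2,17)
D→slot 1; C→slot 7; E→slot 4; F→slot 3; I→slot 5; G→slot 2; B skipped; H skipped; A skipped.
Profit = 75 + 49 + 59 + 60 + 55 + 72 = 370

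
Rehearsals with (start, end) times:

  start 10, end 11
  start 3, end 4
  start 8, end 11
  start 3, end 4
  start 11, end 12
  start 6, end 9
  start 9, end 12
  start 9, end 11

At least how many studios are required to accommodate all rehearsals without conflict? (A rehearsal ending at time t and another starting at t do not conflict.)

4

Events (time:±→running): 3:+→1 3:+→2 4:-→1 4:-→0 6:+→1 8:+→2 9:-→1 9:+→2 9:+→3 10:+→4 … peak 4.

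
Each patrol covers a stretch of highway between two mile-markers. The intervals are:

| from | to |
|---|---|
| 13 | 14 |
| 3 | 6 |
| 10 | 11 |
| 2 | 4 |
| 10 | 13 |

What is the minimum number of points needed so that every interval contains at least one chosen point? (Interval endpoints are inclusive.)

3

Process intervals by earliest right end; each time one isn't hit yet, stab at its right endpoint.
Sorted: [2,4] [3,6] [10,11] [10,13] [13,14]
{[2,4],[3,6]} hit by 4; {[10,11],[10,13]} hit by 11; {[13,14]} hit by 14.
Points: 4, 11, 14 (3 total).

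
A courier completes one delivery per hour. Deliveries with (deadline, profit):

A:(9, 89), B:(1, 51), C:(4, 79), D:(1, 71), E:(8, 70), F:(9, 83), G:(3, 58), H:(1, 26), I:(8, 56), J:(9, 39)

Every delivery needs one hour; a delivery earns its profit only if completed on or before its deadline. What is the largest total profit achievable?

545

Take jobs in profit order; each goes to the latest open slot no later than its deadline.
By profit: A(d9,89), F(d9,83), C(d4,79), D(d1,71), E(d8,70), G(d3,58), I(d8,56), B(d1,51), J(d9,39), H(d1,26)
A→slot 9; F→slot 8; C→slot 4; D→slot 1; E→slot 7; G→slot 3; I→slot 6; B skipped; J→slot 5; H skipped.
Profit = 71 + 58 + 79 + 39 + 56 + 70 + 83 + 89 = 545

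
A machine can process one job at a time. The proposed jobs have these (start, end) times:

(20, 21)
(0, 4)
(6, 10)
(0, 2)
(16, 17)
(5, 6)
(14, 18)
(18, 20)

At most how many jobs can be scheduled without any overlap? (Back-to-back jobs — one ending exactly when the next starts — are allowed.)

6

Greedy by earliest finish: after sorting by end time, pick each interval compatible with the last pick.
Sorted by end: (0,2)  (0,4)  (5,6)  (6,10)  (16,17)  (14,18)  (18,20)  (20,21)
take (0,2); skip (0,4); take (5,6); take (6,10); take (16,17); take (18,20); take (20,21).
Selected 6 jobs.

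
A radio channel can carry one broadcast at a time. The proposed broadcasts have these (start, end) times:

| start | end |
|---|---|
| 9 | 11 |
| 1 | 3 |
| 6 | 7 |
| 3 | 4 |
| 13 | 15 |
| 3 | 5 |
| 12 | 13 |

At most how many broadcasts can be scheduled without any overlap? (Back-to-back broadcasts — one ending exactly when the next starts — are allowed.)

6

Sorted by end: (1,3)  (3,4)  (3,5)  (6,7)  (9,11)  (12,13)  (13,15)
take (1,3); take (3,4); skip (3,5); take (6,7); take (9,11); take (12,13); take (13,15).
Selected 6 broadcasts.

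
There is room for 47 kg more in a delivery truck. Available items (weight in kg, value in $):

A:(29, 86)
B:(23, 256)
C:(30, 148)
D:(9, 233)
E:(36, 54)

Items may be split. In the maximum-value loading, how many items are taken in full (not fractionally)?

Sort by value per unit weight and fill in that order.
Ratios (sorted): D 25.89, B 11.13, C 4.93, A 2.97, E 1.50
take D (9 @ 233); take B (23 @ 256); take 15/30 of C → 74.00. Capacity used 47/47.
2 item(s) taken whole; one partial (take 15/30 of C).

2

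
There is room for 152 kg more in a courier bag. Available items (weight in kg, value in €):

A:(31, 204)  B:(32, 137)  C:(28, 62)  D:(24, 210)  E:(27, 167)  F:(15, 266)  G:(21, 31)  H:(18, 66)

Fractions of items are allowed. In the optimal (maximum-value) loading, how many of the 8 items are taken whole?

6

Greedy by value/weight ratio, highest first.
Order: F (266/15=17.73) > D (210/24=8.75) > A (204/31=6.58) > E (167/27=6.19) > B (137/32=4.28) > H (66/18=3.67) > C (62/28=2.21) > G (31/21=1.48)
Fill: take F (15 @ 266) → take D (24 @ 210) → take A (31 @ 204) → take E (27 @ 167) → take B (32 @ 137) → take H (18 @ 66) → take 5/28 of C → 11.07; 152/152 used.
6 item(s) taken whole; one partial (take 5/28 of C).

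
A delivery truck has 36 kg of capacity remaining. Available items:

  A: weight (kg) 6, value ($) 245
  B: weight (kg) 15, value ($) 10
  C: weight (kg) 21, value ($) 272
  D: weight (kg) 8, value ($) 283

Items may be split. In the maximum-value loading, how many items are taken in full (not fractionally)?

Order: A (245/6=40.83) > D (283/8=35.38) > C (272/21=12.95) > B (10/15=0.67)
Fill: take A (6 @ 245) → take D (8 @ 283) → take C (21 @ 272) → take 1/15 of B → 0.67; 36/36 used.
3 item(s) taken whole; one partial (take 1/15 of B).

3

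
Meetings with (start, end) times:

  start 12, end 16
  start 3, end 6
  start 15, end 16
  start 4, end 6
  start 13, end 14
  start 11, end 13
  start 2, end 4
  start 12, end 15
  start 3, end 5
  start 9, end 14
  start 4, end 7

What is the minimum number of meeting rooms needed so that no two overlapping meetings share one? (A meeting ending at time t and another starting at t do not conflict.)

The answer is the maximum number of intervals overlapping at any instant.
starts: [2, 3, 3, 4, 4, 9, 11, 12, 12, 13, 15]
ends:   [4, 5, 6, 6, 7, 13, 14, 14, 15, 16, 16]
s2→1 s3→2 s3→3 e4→2 s4→3 s4→4  — peak 4.

4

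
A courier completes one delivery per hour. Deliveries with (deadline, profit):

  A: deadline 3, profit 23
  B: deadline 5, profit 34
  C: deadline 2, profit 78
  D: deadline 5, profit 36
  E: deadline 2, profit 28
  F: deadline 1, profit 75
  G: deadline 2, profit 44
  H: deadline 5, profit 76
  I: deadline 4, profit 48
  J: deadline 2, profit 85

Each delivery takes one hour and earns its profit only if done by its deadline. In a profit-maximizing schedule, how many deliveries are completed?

5

Sort by profit descending; place each in the latest free slot ≤ its deadline.
By profit: J(d2,85), C(d2,78), H(d5,76), F(d1,75), I(d4,48), G(d2,44), D(d5,36), B(d5,34), E(d2,28), A(d3,23)
J→slot 2; C→slot 1; H→slot 5; F skipped; I→slot 4; G skipped; D→slot 3; B skipped; E skipped; A skipped.
5 of 10 scheduled.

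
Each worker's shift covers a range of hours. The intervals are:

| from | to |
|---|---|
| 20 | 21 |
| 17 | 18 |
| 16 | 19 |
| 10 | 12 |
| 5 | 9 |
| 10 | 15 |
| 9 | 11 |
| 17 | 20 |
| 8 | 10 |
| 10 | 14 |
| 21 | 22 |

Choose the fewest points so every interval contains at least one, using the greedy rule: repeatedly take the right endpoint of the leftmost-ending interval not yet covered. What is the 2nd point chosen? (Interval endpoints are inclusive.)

Sort by right endpoint; whenever an interval is uncovered, place a point at its right end.
Sorted: [5,9] [8,10] [9,11] [10,12] [10,14] [10,15] [17,18] [16,19] [17,20] [20,21] [21,22]
{[5,9],[8,10],[9,11]} hit by 9; {[10,12],[10,14],[10,15]} hit by 12; {[17,18],[16,19],[17,20]} hit by 18; {[20,21],[21,22]} hit by 21.
Points: 9, 12, 18, 21 (4 total).

12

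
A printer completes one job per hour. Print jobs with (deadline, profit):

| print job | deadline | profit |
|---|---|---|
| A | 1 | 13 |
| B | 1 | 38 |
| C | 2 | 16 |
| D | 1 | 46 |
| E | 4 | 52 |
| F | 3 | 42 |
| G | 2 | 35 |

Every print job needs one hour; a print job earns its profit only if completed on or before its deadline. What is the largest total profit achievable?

By profit: E(d4,52), D(d1,46), F(d3,42), B(d1,38), G(d2,35), C(d2,16), A(d1,13)
E→slot 4; D→slot 1; F→slot 3; B skipped; G→slot 2; C skipped; A skipped.
Profit = 46 + 35 + 42 + 52 = 175

175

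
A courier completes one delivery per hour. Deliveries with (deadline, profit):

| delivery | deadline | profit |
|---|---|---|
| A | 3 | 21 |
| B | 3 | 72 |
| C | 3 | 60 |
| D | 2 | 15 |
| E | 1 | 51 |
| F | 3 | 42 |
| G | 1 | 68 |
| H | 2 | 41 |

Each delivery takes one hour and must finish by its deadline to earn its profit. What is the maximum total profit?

200

By profit: B(d3,72), G(d1,68), C(d3,60), E(d1,51), F(d3,42), H(d2,41), A(d3,21), D(d2,15)
B→slot 3; G→slot 1; C→slot 2; E skipped; F skipped; H skipped; A skipped; D skipped.
Profit = 68 + 60 + 72 = 200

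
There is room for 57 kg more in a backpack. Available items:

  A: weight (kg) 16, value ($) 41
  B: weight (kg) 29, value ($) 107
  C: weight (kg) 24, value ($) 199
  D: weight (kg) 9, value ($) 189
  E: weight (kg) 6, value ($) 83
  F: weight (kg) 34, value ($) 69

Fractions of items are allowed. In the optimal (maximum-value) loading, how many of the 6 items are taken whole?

Sort by value per unit weight and fill in that order.
Order: D (189/9=21.00) > E (83/6=13.83) > C (199/24=8.29) > B (107/29=3.69) > A (41/16=2.56) > F (69/34=2.03)
Fill: take D (9 @ 189) → take E (6 @ 83) → take C (24 @ 199) → take 18/29 of B → 66.41; 57/57 used.
3 item(s) taken whole; one partial (take 18/29 of B).

3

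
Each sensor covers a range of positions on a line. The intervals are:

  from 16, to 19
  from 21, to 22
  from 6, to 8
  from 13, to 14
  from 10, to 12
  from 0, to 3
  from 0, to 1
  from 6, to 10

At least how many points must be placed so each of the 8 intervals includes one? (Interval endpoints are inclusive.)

6

Sort by right endpoint; whenever an interval is uncovered, place a point at its right end.
By right end: [0,1]  [0,3]  [6,8]  [6,10]  [10,12]  [13,14]  [16,19]  [21,22]
[0,1] uncovered → point at 1; [6,8] uncovered → point at 8; [10,12] uncovered → point at 12; [13,14] uncovered → point at 14; [16,19] uncovered → point at 19; [21,22] uncovered → point at 22.
Points: 1, 8, 12, 14, 19, 22 (6 total).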